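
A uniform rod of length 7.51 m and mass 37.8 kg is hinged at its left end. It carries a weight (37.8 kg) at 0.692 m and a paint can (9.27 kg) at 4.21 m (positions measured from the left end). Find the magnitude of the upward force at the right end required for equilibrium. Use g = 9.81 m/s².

F ≈ 271 N

About the left end:
Beam weight: 37.8 × 9.81 = 370.8 N down at 3.755 m → arm 3.755 m, τ = 370.8 × 3.755 = 1392 N·m clockwise.
Weight: 37.8 × 9.81 = 370.8 N down at 0.692 m → arm 0.692 m, τ = 370.8 × 0.692 = 256.6 N·m clockwise.
Paint can: 9.27 × 9.81 = 90.94 N down at 4.21 m → arm 4.21 m, τ = 90.94 × 4.21 = 382.9 N·m clockwise.
Net moment of the loads = 2032 N·m clockwise.
The upward force F acts at the right end, arm 7.51 m, giving F × 7.51 counterclockwise.
Setting net torque to zero: F × 7.51 = 2032 → F = 2032 / 7.51 = 271 N.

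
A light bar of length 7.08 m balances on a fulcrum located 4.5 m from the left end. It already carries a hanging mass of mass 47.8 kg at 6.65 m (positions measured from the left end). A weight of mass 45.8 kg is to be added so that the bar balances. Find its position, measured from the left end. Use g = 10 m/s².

x ≈ 2.26 m from the left end

About the fulcrum (at 4.5 m from the left end):
Hanging mass: 47.8 × 10 = 478 N down at 6.65 m → arm 2.15 m, τ = 478 × 2.15 = 1028 N·m clockwise.
Net moment of existing loads = 1028 N·m clockwise.
The weight weighs 45.8 × 10 = 458 N and must supply an equal counterclockwise moment, so its lever arm about the fulcrum is 1028 / 458 = 2.24 m.
That puts it at 4.5 − 2.24 = 2.26 m from the left end.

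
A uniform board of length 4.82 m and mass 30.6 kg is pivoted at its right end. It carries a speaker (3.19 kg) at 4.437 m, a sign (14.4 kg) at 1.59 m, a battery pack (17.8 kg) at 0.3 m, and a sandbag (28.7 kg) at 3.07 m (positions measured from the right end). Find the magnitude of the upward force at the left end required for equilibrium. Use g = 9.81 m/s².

Choose the right end as the axis so the unknown pivot reaction has zero arm there.
Beam weight: 30.6 × 9.81 = 300.2 N down at 2.41 m → arm 2.41 m, τ = 300.2 × 2.41 = 723.5 N·m counterclockwise.
Speaker: 3.19 × 9.81 = 31.29 N down at 4.437 m → arm 4.437 m, τ = 31.29 × 4.437 = 138.8 N·m counterclockwise.
Sign: 14.4 × 9.81 = 141.3 N down at 1.59 m → arm 1.59 m, τ = 141.3 × 1.59 = 224.7 N·m counterclockwise.
Battery pack: 17.8 × 9.81 = 174.6 N down at 0.3 m → arm 0.3 m, τ = 174.6 × 0.3 = 52.38 N·m counterclockwise.
Sandbag: 28.7 × 9.81 = 281.5 N down at 3.07 m → arm 3.07 m, τ = 281.5 × 3.07 = 864.2 N·m counterclockwise.
Net moment of the loads = 2004 N·m counterclockwise.
The upward force F acts at the left end, arm 4.82 m, giving F × 4.82 clockwise.
Στ = 0 ⇒ F × 4.82 = 2004 ⇒ F = 2004 / 4.82 = 416 N.

F ≈ 416 N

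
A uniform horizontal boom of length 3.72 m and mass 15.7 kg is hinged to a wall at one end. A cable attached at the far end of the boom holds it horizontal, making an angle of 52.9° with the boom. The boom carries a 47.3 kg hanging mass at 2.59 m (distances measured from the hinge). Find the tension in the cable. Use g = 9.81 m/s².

T ≈ 502 N

Taking torques about the hinge:
Beam weight: 15.7 × 9.81 = 154 N down at 1.86 m → arm 1.86 m, τ = 154 × 1.86 = 286.4 N·m clockwise.
Hanging mass: 47.3 × 9.81 = 464 N down at 2.59 m → arm 2.59 m, τ = 464 × 2.59 = 1202 N·m clockwise.
Total clockwise load moment = 1488 N·m.
The cable tension T acts at 3.72 m; only its component perpendicular to the boom, T sinθ, produces torque. sin 52.9° = 0.7976.
Setting net torque to zero: T × 3.72 × 0.7976 = 1488 → T = 1488 / 2.967 = 502 N.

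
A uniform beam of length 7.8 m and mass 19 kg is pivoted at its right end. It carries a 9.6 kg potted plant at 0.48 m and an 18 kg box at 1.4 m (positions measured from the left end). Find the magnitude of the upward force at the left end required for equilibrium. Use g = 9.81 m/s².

Sum moments about the right end (the unknown pivot reaction has zero arm there).
Beam weight: 19 × 9.81 = 186.4 N down at 3.9 m → arm 3.9 m, τ = 186.4 × 3.9 = 727 N·m counterclockwise.
Potted plant: 9.6 × 9.81 = 94.18 N down at 0.48 m → arm 7.32 m, τ = 94.18 × 7.32 = 689.4 N·m counterclockwise.
Box: 18 × 9.81 = 176.6 N down at 1.4 m → arm 6.4 m, τ = 176.6 × 6.4 = 1130 N·m counterclockwise.
Net moment of the loads = 2546 N·m counterclockwise.
The upward force F acts at the left end, arm 7.8 m, giving F × 7.8 clockwise.
For rotational equilibrium, F × 7.8 = 2546, so F = 2546 / 7.8 = 326 N.

F ≈ 326 N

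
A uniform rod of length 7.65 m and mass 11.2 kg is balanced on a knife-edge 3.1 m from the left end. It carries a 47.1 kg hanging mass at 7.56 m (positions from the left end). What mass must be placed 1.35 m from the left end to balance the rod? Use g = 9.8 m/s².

m ≈ 125 kg

About the knife-edge (at 3.1 m from the left end):
Beam weight: 11.2 × 9.8 = 109.8 N down at 3.825 m → arm 0.725 m, τ = 109.8 × 0.725 = 79.6 N·m clockwise.
Hanging mass: 47.1 × 9.8 = 461.6 N down at 7.56 m → arm 4.46 m, τ = 461.6 × 4.46 = 2059 N·m clockwise.
Net moment of known loads = 2139 N·m clockwise.
An unknown mass m at 1.35 m has arm 1.75 m; its moment is m·g·1.75 counterclockwise.
For rotational equilibrium, m × 9.8 × 1.75 = 2139, so m = 2139 / (9.8 × 1.75) = 125 kg.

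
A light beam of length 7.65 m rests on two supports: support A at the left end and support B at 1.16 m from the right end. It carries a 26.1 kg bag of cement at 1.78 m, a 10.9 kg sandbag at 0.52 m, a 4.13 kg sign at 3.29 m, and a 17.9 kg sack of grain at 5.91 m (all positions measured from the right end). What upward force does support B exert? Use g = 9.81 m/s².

R_B ≈ 423 N

Choose support A as the axis so its reaction then has zero moment arm.
Bag of cement: 26.1 × 9.81 = 256 N down at 1.78 m → arm 5.87 m, τ = 256 × 5.87 = 1503 N·m clockwise.
Sandbag: 10.9 × 9.81 = 106.9 N down at 0.52 m → arm 7.13 m, τ = 106.9 × 7.13 = 762.2 N·m clockwise.
Sign: 4.13 × 9.81 = 40.52 N down at 3.29 m → arm 4.36 m, τ = 40.52 × 4.36 = 176.7 N·m clockwise.
Sack of grain: 17.9 × 9.81 = 175.6 N down at 5.91 m → arm 1.74 m, τ = 175.6 × 1.74 = 305.5 N·m clockwise.
Net load moment about support A = 2747 N·m clockwise.
Reaction R at support B is upward at 1.16 m, arm 6.49 m → moment R × 6.49 counterclockwise.
Στ = 0 ⇒ R × 6.49 = 2747 ⇒ R = 423 N.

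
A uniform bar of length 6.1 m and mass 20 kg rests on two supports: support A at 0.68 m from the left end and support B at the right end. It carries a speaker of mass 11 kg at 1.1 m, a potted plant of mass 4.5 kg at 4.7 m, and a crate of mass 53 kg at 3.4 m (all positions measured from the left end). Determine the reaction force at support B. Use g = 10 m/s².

R_B ≈ 395 N

Taking torques about support A:
Beam weight: 20 × 10 = 200 N down at 3.05 m → arm 2.37 m, τ = 200 × 2.37 = 474 N·m clockwise.
Speaker: 11 × 10 = 110 N down at 1.1 m → arm 0.42 m, τ = 110 × 0.42 = 46.2 N·m clockwise.
Potted plant: 4.5 × 10 = 45 N down at 4.7 m → arm 4.02 m, τ = 45 × 4.02 = 180.9 N·m clockwise.
Crate: 53 × 10 = 530 N down at 3.4 m → arm 2.72 m, τ = 530 × 2.72 = 1442 N·m clockwise.
Net load moment about support A = 2143 N·m clockwise.
Reaction R at support B is upward at 6.1 m, arm 5.42 m → moment R × 5.42 counterclockwise.
For rotational equilibrium, R × 5.42 = 2143, so R = 395 N.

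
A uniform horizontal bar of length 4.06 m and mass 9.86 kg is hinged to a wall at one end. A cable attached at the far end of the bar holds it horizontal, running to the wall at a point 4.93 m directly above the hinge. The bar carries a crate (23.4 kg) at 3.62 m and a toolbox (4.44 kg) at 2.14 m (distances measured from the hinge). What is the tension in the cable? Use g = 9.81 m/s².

T ≈ 358 N

Sum moments about the hinge (the unknown hinge reaction has zero arm there).
Beam weight: 9.86 × 9.81 = 96.73 N down at 2.03 m → arm 2.03 m, τ = 96.73 × 2.03 = 196.4 N·m clockwise.
Crate: 23.4 × 9.81 = 229.6 N down at 3.62 m → arm 3.62 m, τ = 229.6 × 3.62 = 831.2 N·m clockwise.
Toolbox: 4.44 × 9.81 = 43.56 N down at 2.14 m → arm 2.14 m, τ = 43.56 × 2.14 = 93.22 N·m clockwise.
Total clockwise load moment = 1121 N·m.
The cable tension T acts at 4.06 m; only its component perpendicular to the bar, T sinθ, produces torque. sinθ = h/√(h²+d²) = 4.93/√(4.93²+4.06²) = 0.7719.
Στ = 0 ⇒ T × 4.06 × 0.7719 = 1121 ⇒ T = 1121 / 3.134 = 358 N.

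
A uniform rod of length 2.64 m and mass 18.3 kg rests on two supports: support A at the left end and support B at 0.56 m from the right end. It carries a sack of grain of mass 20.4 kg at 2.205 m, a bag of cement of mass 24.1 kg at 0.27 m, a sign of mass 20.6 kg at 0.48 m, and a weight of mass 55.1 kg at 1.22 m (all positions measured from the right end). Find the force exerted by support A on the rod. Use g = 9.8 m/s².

R_A ≈ 354 N

Take moments about support B.
Beam weight: 18.3 × 9.8 = 179.3 N down at 1.32 m → arm 0.76 m, τ = 179.3 × 0.76 = 136.3 N·m counterclockwise.
Sack of grain: 20.4 × 9.8 = 199.9 N down at 2.205 m → arm 1.645 m, τ = 199.9 × 1.645 = 328.8 N·m counterclockwise.
Bag of cement: 24.1 × 9.8 = 236.2 N down at 0.27 m → arm 0.29 m, τ = 236.2 × 0.29 = 68.5 N·m clockwise.
Sign: 20.6 × 9.8 = 201.9 N down at 0.48 m → arm 0.08 m, τ = 201.9 × 0.08 = 16.15 N·m clockwise.
Weight: 55.1 × 9.8 = 540 N down at 1.22 m → arm 0.66 m, τ = 540 × 0.66 = 356.4 N·m counterclockwise.
Net load moment about support B = 736.9 N·m counterclockwise.
Reaction R at support A is upward at 2.64 m, arm 2.08 m → moment R × 2.08 clockwise.
For rotational equilibrium, R × 2.08 = 736.9, so R = 354 N.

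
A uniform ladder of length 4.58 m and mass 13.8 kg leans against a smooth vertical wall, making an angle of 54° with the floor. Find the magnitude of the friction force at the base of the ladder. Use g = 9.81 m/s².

f ≈ 49.2 N

Taking torques about the foot of the ladder:
Ladder weight 13.8×9.81 = 135.4 N acts at 2.29 m along the ladder; its horizontal arm is 2.29·cos54° = 1.346 m → τ = 182.2 N·m clockwise.
Wall normal N acts horizontally at the top; its moment arm is the height L sinθ = 4.58·sin54° = 3.705 m, counterclockwise.
Balancing moments: N × 3.705 = 182.2, giving N = 49.2 N.
ΣFx = 0: friction at the foot balances the wall's push, so f = N_wall = 49.2 N.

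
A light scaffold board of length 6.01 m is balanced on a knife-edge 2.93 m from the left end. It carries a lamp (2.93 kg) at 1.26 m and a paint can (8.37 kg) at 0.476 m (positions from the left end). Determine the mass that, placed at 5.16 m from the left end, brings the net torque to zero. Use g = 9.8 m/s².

Taking torques about the knife-edge (at 2.93 m from the left end):
Lamp: 2.93 × 9.8 = 28.71 N down at 1.26 m → arm 1.67 m, τ = 28.71 × 1.67 = 47.95 N·m counterclockwise.
Paint can: 8.37 × 9.8 = 82.03 N down at 0.476 m → arm 2.454 m, τ = 82.03 × 2.454 = 201.3 N·m counterclockwise.
Net moment of known loads = 249.2 N·m counterclockwise.
An unknown mass m at 5.16 m has arm 2.23 m; its moment is m·g·2.23 clockwise.
Setting net torque to zero: m × 9.8 × 2.23 = 249.2 → m = 249.2 / (9.8 × 2.23) = 11.4 kg.

m ≈ 11.4 kg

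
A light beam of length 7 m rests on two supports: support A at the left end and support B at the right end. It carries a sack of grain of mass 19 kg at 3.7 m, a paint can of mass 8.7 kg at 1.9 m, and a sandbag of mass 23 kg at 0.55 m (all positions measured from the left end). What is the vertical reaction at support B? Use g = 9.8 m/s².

R_B ≈ 139 N

Sum moments about support A (its reaction then has zero moment arm).
Sack of grain: 19 × 9.8 = 186.2 N down at 3.7 m → arm 3.7 m, τ = 186.2 × 3.7 = 688.9 N·m clockwise.
Paint can: 8.7 × 9.8 = 85.26 N down at 1.9 m → arm 1.9 m, τ = 85.26 × 1.9 = 162 N·m clockwise.
Sandbag: 23 × 9.8 = 225.4 N down at 0.55 m → arm 0.55 m, τ = 225.4 × 0.55 = 124 N·m clockwise.
Net load moment about support A = 974.9 N·m clockwise.
Reaction R at support B is upward at 7 m, arm 7 m → moment R × 7 counterclockwise.
For rotational equilibrium, R × 7 = 974.9, so R = 139 N.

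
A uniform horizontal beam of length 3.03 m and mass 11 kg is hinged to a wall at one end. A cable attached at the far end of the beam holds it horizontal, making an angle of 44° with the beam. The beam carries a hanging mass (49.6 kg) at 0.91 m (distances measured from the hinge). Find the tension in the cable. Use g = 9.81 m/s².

T ≈ 288 N

Sum moments about the hinge (the unknown hinge reaction has zero arm there).
Beam weight: 11 × 9.81 = 107.9 N down at 1.515 m → arm 1.515 m, τ = 107.9 × 1.515 = 163.5 N·m clockwise.
Hanging mass: 49.6 × 9.81 = 486.6 N down at 0.91 m → arm 0.91 m, τ = 486.6 × 0.91 = 442.8 N·m clockwise.
Total clockwise load moment = 606.3 N·m.
The cable tension T acts at 3.03 m; only its component perpendicular to the beam, T sinθ, produces torque. sin 44° = 0.6947.
Στ = 0 ⇒ T × 3.03 × 0.6947 = 606.3 ⇒ T = 606.3 / 2.105 = 288 N.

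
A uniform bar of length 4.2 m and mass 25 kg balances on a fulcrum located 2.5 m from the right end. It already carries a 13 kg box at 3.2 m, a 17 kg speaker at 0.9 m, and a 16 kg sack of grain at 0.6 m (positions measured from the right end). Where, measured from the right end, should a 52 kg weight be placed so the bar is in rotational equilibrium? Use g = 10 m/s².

Choose the fulcrum (at 2.5 m from the right end) as the axis so the support reaction has zero arm there.
Beam weight: 25 × 10 = 250 N down at 2.1 m → arm 0.4 m, τ = 250 × 0.4 = 100 N·m clockwise.
Box: 13 × 10 = 130 N down at 3.2 m → arm 0.7 m, τ = 130 × 0.7 = 91 N·m counterclockwise.
Speaker: 17 × 10 = 170 N down at 0.9 m → arm 1.6 m, τ = 170 × 1.6 = 272 N·m clockwise.
Sack of grain: 16 × 10 = 160 N down at 0.6 m → arm 1.9 m, τ = 160 × 1.9 = 304 N·m clockwise.
Net moment of existing loads = 585 N·m clockwise.
The weight weighs 52 × 10 = 520 N and must supply an equal counterclockwise moment, so its lever arm about the fulcrum is 585 / 520 = 1.12 m.
That puts it at 2.5 + 1.12 = 3.62 m from the right end.

x ≈ 3.62 m from the right end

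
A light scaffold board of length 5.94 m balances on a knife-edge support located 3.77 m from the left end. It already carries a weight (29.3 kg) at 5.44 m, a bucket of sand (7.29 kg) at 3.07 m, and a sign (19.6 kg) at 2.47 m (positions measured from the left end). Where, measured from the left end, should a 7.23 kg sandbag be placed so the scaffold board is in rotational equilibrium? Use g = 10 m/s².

Take moments about the knife-edge support (at 3.77 m from the left end).
Weight: 29.3 × 10 = 293 N down at 5.44 m → arm 1.67 m, τ = 293 × 1.67 = 489.3 N·m clockwise.
Bucket of sand: 7.29 × 10 = 72.9 N down at 3.07 m → arm 0.7 m, τ = 72.9 × 0.7 = 51.03 N·m counterclockwise.
Sign: 19.6 × 10 = 196 N down at 2.47 m → arm 1.3 m, τ = 196 × 1.3 = 254.8 N·m counterclockwise.
Net moment of existing loads = 183.5 N·m clockwise.
The sandbag weighs 7.23 × 10 = 72.3 N and must supply an equal counterclockwise moment, so its lever arm about the knife-edge support is 183.5 / 72.3 = 2.54 m.
That puts it at 3.77 − 2.54 = 1.23 m from the left end.

x ≈ 1.23 m from the left end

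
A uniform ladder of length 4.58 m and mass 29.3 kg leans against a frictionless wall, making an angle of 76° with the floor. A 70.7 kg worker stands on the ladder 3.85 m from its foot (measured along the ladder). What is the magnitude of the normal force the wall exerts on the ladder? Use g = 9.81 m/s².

Sum moments about the foot of the ladder (the floor normal and friction both act there and drop out).
Ladder weight 29.3×9.81 = 287.4 N acts at 2.29 m along the ladder; its horizontal arm is 2.29·cos76° = 0.554 m → τ = 159.2 N·m clockwise.
Worker: 70.7×9.81 = 693.6 N at 3.85 m → arm 0.9314 m → τ = 646 N·m clockwise.
Wall normal N acts horizontally at the top; its moment arm is the height L sinθ = 4.58·sin76° = 4.444 m, counterclockwise.
Στ = 0 ⇒ N × 4.444 = 805.2 ⇒ N = 181 N.

N_wall ≈ 181 N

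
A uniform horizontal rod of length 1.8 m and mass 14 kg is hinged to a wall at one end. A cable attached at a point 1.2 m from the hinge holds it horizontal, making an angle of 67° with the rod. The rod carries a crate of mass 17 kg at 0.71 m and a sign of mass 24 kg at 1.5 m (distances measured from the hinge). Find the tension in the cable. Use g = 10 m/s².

Taking torques about the hinge:
Beam weight: 14 × 10 = 140 N down at 0.9 m → arm 0.9 m, τ = 140 × 0.9 = 126 N·m clockwise.
Crate: 17 × 10 = 170 N down at 0.71 m → arm 0.71 m, τ = 170 × 0.71 = 120.7 N·m clockwise.
Sign: 24 × 10 = 240 N down at 1.5 m → arm 1.5 m, τ = 240 × 1.5 = 360 N·m clockwise.
Total clockwise load moment = 606.7 N·m.
The cable tension T acts at 1.2 m; only its component perpendicular to the rod, T sinθ, produces torque. sin 67° = 0.9205.
For rotational equilibrium, T × 1.2 × 0.9205 = 606.7, so T = 606.7 / 1.105 = 549 N.

T ≈ 549 N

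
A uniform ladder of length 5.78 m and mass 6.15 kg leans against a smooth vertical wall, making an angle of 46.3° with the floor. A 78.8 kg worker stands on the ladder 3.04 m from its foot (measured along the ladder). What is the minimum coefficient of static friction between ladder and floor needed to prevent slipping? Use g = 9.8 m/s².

μ_min ≈ 0.501

Take moments about the foot of the ladder.
Ladder weight 6.15×9.8 = 60.27 N acts at 2.89 m along the ladder; its horizontal arm is 2.89·cos46.3° = 1.997 m → τ = 120.4 N·m clockwise.
Worker: 78.8×9.8 = 772.2 N at 3.04 m → arm 2.1 m → τ = 1622 N·m clockwise.
Wall normal N acts horizontally at the top; its moment arm is the height L sinθ = 5.78·sin46.3° = 4.179 m, counterclockwise.
Στ = 0 ⇒ N × 4.179 = 1742 ⇒ N = 416.8 N.
ΣFx = 0 ⇒ f = N_wall = 416.8 N. ΣFy = 0 ⇒ N_floor = 832.5 N.
μ_min = f / N_floor = 416.8 / 832.5 = 0.501.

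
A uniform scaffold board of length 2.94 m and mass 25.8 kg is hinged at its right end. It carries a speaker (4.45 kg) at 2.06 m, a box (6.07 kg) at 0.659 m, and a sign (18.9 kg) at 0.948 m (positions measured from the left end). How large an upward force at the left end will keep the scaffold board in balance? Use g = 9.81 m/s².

F ≈ 311 N

Taking torques about the right end:
Beam weight: 25.8 × 9.81 = 253.1 N down at 1.47 m → arm 1.47 m, τ = 253.1 × 1.47 = 372.1 N·m counterclockwise.
Speaker: 4.45 × 9.81 = 43.65 N down at 2.06 m → arm 0.88 m, τ = 43.65 × 0.88 = 38.41 N·m counterclockwise.
Box: 6.07 × 9.81 = 59.55 N down at 0.659 m → arm 2.281 m, τ = 59.55 × 2.281 = 135.8 N·m counterclockwise.
Sign: 18.9 × 9.81 = 185.4 N down at 0.948 m → arm 1.992 m, τ = 185.4 × 1.992 = 369.3 N·m counterclockwise.
Net moment of the loads = 915.6 N·m counterclockwise.
The upward force F acts at the left end, arm 2.94 m, giving F × 2.94 clockwise.
Balancing moments: F × 2.94 = 915.6, giving F = 915.6 / 2.94 = 311 N.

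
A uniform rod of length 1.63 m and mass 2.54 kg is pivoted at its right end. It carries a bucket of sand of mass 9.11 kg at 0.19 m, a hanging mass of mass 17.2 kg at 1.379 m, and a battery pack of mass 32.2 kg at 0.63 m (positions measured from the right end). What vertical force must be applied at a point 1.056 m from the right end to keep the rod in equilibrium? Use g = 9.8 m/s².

F ≈ 444 N

Sum moments about the right end (the unknown pivot reaction has zero arm there).
Beam weight: 2.54 × 9.8 = 24.89 N down at 0.815 m → arm 0.815 m, τ = 24.89 × 0.815 = 20.29 N·m counterclockwise.
Bucket of sand: 9.11 × 9.8 = 89.28 N down at 0.19 m → arm 0.19 m, τ = 89.28 × 0.19 = 16.96 N·m counterclockwise.
Hanging mass: 17.2 × 9.8 = 168.6 N down at 1.379 m → arm 1.379 m, τ = 168.6 × 1.379 = 232.5 N·m counterclockwise.
Battery pack: 32.2 × 9.8 = 315.6 N down at 0.63 m → arm 0.63 m, τ = 315.6 × 0.63 = 198.8 N·m counterclockwise.
Net moment of the loads = 468.6 N·m counterclockwise.
The upward force F acts at a point 1.056 m from the right end, arm 1.056 m, giving F × 1.056 clockwise.
Balancing moments: F × 1.056 = 468.6, giving F = 468.6 / 1.056 = 444 N.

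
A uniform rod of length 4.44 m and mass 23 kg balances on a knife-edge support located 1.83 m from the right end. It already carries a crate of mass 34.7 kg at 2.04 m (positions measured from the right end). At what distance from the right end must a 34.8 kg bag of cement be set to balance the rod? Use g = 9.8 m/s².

Taking torques about the knife-edge support (at 1.83 m from the right end):
Beam weight: 23 × 9.8 = 225.4 N down at 2.22 m → arm 0.39 m, τ = 225.4 × 0.39 = 87.91 N·m counterclockwise.
Crate: 34.7 × 9.8 = 340.1 N down at 2.04 m → arm 0.21 m, τ = 340.1 × 0.21 = 71.42 N·m counterclockwise.
Net moment of existing loads = 159.3 N·m counterclockwise.
The bag of cement weighs 34.8 × 9.8 = 341 N and must supply an equal clockwise moment, so its lever arm about the knife-edge support is 159.3 / 341 = 0.467 m.
That puts it at 1.83 − 0.467 = 1.36 m from the right end.

x ≈ 1.36 m from the right end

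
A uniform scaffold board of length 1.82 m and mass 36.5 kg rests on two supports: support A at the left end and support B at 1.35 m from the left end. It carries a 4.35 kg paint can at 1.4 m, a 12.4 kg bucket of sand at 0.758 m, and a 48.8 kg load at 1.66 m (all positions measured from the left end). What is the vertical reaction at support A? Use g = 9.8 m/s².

About support B:
Beam weight: 36.5 × 9.8 = 357.7 N down at 0.91 m → arm 0.44 m, τ = 357.7 × 0.44 = 157.4 N·m counterclockwise.
Paint can: 4.35 × 9.8 = 42.63 N down at 1.4 m → arm 0.05 m, τ = 42.63 × 0.05 = 2.132 N·m clockwise.
Bucket of sand: 12.4 × 9.8 = 121.5 N down at 0.758 m → arm 0.592 m, τ = 121.5 × 0.592 = 71.93 N·m counterclockwise.
Load: 48.8 × 9.8 = 478.2 N down at 1.66 m → arm 0.31 m, τ = 478.2 × 0.31 = 148.2 N·m clockwise.
Net load moment about support B = 79 N·m counterclockwise.
Reaction R at support A is upward at 0 m, arm 1.35 m → moment R × 1.35 clockwise.
Balancing moments: R × 1.35 = 79, giving R = 58.5 N.

R_A ≈ 58.5 N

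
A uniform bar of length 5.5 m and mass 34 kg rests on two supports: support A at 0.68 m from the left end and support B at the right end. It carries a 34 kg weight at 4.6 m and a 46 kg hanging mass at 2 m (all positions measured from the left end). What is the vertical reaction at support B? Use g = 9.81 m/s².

Take moments about support A.
Beam weight: 34 × 9.81 = 333.5 N down at 2.75 m → arm 2.07 m, τ = 333.5 × 2.07 = 690.3 N·m clockwise.
Weight: 34 × 9.81 = 333.5 N down at 4.6 m → arm 3.92 m, τ = 333.5 × 3.92 = 1307 N·m clockwise.
Hanging mass: 46 × 9.81 = 451.3 N down at 2 m → arm 1.32 m, τ = 451.3 × 1.32 = 595.7 N·m clockwise.
Net load moment about support A = 2593 N·m clockwise.
Reaction R at support B is upward at 5.5 m, arm 4.82 m → moment R × 4.82 counterclockwise.
Setting net torque to zero: R × 4.82 = 2593 → R = 538 N.

R_B ≈ 538 N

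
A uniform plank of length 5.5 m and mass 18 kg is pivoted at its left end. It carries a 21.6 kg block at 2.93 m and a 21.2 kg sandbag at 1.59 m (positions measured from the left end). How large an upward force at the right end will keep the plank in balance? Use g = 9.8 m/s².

F ≈ 261 N

Taking torques about the left end:
Beam weight: 18 × 9.8 = 176.4 N down at 2.75 m → arm 2.75 m, τ = 176.4 × 2.75 = 485.1 N·m clockwise.
Block: 21.6 × 9.8 = 211.7 N down at 2.93 m → arm 2.93 m, τ = 211.7 × 2.93 = 620.3 N·m clockwise.
Sandbag: 21.2 × 9.8 = 207.8 N down at 1.59 m → arm 1.59 m, τ = 207.8 × 1.59 = 330.4 N·m clockwise.
Net moment of the loads = 1436 N·m clockwise.
The upward force F acts at the right end, arm 5.5 m, giving F × 5.5 counterclockwise.
Setting net torque to zero: F × 5.5 = 1436 → F = 1436 / 5.5 = 261 N.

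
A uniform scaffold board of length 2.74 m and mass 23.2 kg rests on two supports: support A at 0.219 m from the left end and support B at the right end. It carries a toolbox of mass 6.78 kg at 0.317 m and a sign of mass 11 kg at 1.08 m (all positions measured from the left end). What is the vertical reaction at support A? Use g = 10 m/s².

Take moments about support B.
Beam weight: 23.2 × 10 = 232 N down at 1.37 m → arm 1.37 m, τ = 232 × 1.37 = 317.8 N·m counterclockwise.
Toolbox: 6.78 × 10 = 67.8 N down at 0.317 m → arm 2.423 m, τ = 67.8 × 2.423 = 164.3 N·m counterclockwise.
Sign: 11 × 10 = 110 N down at 1.08 m → arm 1.66 m, τ = 110 × 1.66 = 182.6 N·m counterclockwise.
Net load moment about support B = 664.7 N·m counterclockwise.
Reaction R at support A is upward at 0.219 m, arm 2.521 m → moment R × 2.521 clockwise.
Balancing moments: R × 2.521 = 664.7, giving R = 264 N.

R_A ≈ 264 N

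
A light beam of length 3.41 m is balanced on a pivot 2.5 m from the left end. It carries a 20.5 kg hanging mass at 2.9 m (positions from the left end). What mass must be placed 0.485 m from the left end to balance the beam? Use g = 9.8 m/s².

Sum moments about the pivot (at 2.5 m from the left end) (the support reaction has zero arm there).
Hanging mass: 20.5 × 9.8 = 200.9 N down at 2.9 m → arm 0.4 m, τ = 200.9 × 0.4 = 80.36 N·m clockwise.
Net moment of known loads = 80.36 N·m clockwise.
An unknown mass m at 0.485 m has arm 2.015 m; its moment is m·g·2.015 counterclockwise.
Setting net torque to zero: m × 9.8 × 2.015 = 80.36 → m = 80.36 / (9.8 × 2.015) = 4.07 kg.

m ≈ 4.07 kg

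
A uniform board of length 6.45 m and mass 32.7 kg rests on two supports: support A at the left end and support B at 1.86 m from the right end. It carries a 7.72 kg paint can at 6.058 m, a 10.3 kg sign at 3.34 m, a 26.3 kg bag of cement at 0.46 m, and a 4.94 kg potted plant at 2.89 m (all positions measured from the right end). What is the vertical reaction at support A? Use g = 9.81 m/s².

R_A ≈ 129 N

Taking torques about support B:
Beam weight: 32.7 × 9.81 = 320.8 N down at 3.225 m → arm 1.365 m, τ = 320.8 × 1.365 = 437.9 N·m counterclockwise.
Paint can: 7.72 × 9.81 = 75.73 N down at 6.058 m → arm 4.198 m, τ = 75.73 × 4.198 = 317.9 N·m counterclockwise.
Sign: 10.3 × 9.81 = 101 N down at 3.34 m → arm 1.48 m, τ = 101 × 1.48 = 149.5 N·m counterclockwise.
Bag of cement: 26.3 × 9.81 = 258 N down at 0.46 m → arm 1.4 m, τ = 258 × 1.4 = 361.2 N·m clockwise.
Potted plant: 4.94 × 9.81 = 48.46 N down at 2.89 m → arm 1.03 m, τ = 48.46 × 1.03 = 49.91 N·m counterclockwise.
Net load moment about support B = 594 N·m counterclockwise.
Reaction R at support A is upward at 6.45 m, arm 4.59 m → moment R × 4.59 clockwise.
Setting net torque to zero: R × 4.59 = 594 → R = 129 N.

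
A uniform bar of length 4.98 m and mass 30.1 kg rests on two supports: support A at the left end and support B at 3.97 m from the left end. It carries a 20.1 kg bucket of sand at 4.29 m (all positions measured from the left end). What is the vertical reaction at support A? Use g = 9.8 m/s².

Choose support B as the axis so its reaction then has zero moment arm.
Beam weight: 30.1 × 9.8 = 295 N down at 2.49 m → arm 1.48 m, τ = 295 × 1.48 = 436.6 N·m counterclockwise.
Bucket of sand: 20.1 × 9.8 = 197 N down at 4.29 m → arm 0.32 m, τ = 197 × 0.32 = 63.04 N·m clockwise.
Net load moment about support B = 373.6 N·m counterclockwise.
Reaction R at support A is upward at 0 m, arm 3.97 m → moment R × 3.97 clockwise.
Στ = 0 ⇒ R × 3.97 = 373.6 ⇒ R = 94.1 N.

R_A ≈ 94.1 N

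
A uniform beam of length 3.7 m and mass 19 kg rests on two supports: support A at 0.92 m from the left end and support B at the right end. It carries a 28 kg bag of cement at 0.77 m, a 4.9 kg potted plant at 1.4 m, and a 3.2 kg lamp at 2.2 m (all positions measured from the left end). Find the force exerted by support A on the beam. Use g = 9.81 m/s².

Taking torques about support B:
Beam weight: 19 × 9.81 = 186.4 N down at 1.85 m → arm 1.85 m, τ = 186.4 × 1.85 = 344.8 N·m counterclockwise.
Bag of cement: 28 × 9.81 = 274.7 N down at 0.77 m → arm 2.93 m, τ = 274.7 × 2.93 = 804.9 N·m counterclockwise.
Potted plant: 4.9 × 9.81 = 48.07 N down at 1.4 m → arm 2.3 m, τ = 48.07 × 2.3 = 110.6 N·m counterclockwise.
Lamp: 3.2 × 9.81 = 31.39 N down at 2.2 m → arm 1.5 m, τ = 31.39 × 1.5 = 47.09 N·m counterclockwise.
Net load moment about support B = 1307 N·m counterclockwise.
Reaction R at support A is upward at 0.92 m, arm 2.78 m → moment R × 2.78 clockwise.
Στ = 0 ⇒ R × 2.78 = 1307 ⇒ R = 470 N.

R_A ≈ 470 N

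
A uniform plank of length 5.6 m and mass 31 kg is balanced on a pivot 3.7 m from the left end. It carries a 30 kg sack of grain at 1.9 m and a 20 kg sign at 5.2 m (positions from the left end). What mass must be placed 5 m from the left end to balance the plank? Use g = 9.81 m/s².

About the pivot (at 3.7 m from the left end):
Beam weight: 31 × 9.81 = 304.1 N down at 2.8 m → arm 0.9 m, τ = 304.1 × 0.9 = 273.7 N·m counterclockwise.
Sack of grain: 30 × 9.81 = 294.3 N down at 1.9 m → arm 1.8 m, τ = 294.3 × 1.8 = 529.7 N·m counterclockwise.
Sign: 20 × 9.81 = 196.2 N down at 5.2 m → arm 1.5 m, τ = 196.2 × 1.5 = 294.3 N·m clockwise.
Net moment of known loads = 509.1 N·m counterclockwise.
An unknown mass m at 5 m has arm 1.3 m; its moment is m·g·1.3 clockwise.
Setting net torque to zero: m × 9.81 × 1.3 = 509.1 → m = 509.1 / (9.81 × 1.3) = 39.9 kg.

m ≈ 39.9 kg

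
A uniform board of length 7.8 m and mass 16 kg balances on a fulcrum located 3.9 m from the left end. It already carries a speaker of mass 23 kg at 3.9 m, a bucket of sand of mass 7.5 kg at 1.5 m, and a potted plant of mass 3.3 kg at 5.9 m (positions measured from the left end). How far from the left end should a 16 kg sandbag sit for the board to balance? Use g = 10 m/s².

x ≈ 4.61 m from the left end

Sum moments about the fulcrum (at 3.9 m from the left end) (the support reaction has zero arm there).
Beam weight: acts at the fulcrum, moment arm 0 → no torque.
Speaker: acts at the fulcrum, moment arm 0 → no torque.
Bucket of sand: 7.5 × 10 = 75 N down at 1.5 m → arm 2.4 m, τ = 75 × 2.4 = 180 N·m counterclockwise.
Potted plant: 3.3 × 10 = 33 N down at 5.9 m → arm 2 m, τ = 33 × 2 = 66 N·m clockwise.
Net moment of existing loads = 114 N·m counterclockwise.
The sandbag weighs 16 × 10 = 160 N and must supply an equal clockwise moment, so its lever arm about the fulcrum is 114 / 160 = 0.713 m.
That puts it at 3.9 + 0.713 = 4.61 m from the left end.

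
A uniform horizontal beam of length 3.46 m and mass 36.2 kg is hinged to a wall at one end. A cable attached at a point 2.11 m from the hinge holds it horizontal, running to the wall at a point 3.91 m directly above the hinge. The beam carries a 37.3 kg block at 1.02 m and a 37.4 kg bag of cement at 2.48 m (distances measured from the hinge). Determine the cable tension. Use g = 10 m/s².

T ≈ 1040 N

Take moments about the hinge.
Beam weight: 36.2 × 10 = 362 N down at 1.73 m → arm 1.73 m, τ = 362 × 1.73 = 626.3 N·m clockwise.
Block: 37.3 × 10 = 373 N down at 1.02 m → arm 1.02 m, τ = 373 × 1.02 = 380.5 N·m clockwise.
Bag of cement: 37.4 × 10 = 374 N down at 2.48 m → arm 2.48 m, τ = 374 × 2.48 = 927.5 N·m clockwise.
Total clockwise load moment = 1934 N·m.
The cable tension T acts at 2.11 m; only its component perpendicular to the beam, T sinθ, produces torque. sinθ = h/√(h²+d²) = 3.91/√(3.91²+2.11²) = 0.88.
Setting net torque to zero: T × 2.11 × 0.88 = 1934 → T = 1934 / 1.857 = 1040 N.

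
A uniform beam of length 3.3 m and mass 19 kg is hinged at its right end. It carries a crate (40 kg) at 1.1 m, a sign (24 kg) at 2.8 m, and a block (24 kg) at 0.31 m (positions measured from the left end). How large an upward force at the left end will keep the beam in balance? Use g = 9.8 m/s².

About the right end:
Beam weight: 19 × 9.8 = 186.2 N down at 1.65 m → arm 1.65 m, τ = 186.2 × 1.65 = 307.2 N·m counterclockwise.
Crate: 40 × 9.8 = 392 N down at 1.1 m → arm 2.2 m, τ = 392 × 2.2 = 862.4 N·m counterclockwise.
Sign: 24 × 9.8 = 235.2 N down at 2.8 m → arm 0.5 m, τ = 235.2 × 0.5 = 117.6 N·m counterclockwise.
Block: 24 × 9.8 = 235.2 N down at 0.31 m → arm 2.99 m, τ = 235.2 × 2.99 = 703.2 N·m counterclockwise.
Net moment of the loads = 1990 N·m counterclockwise.
The upward force F acts at the left end, arm 3.3 m, giving F × 3.3 clockwise.
Balancing moments: F × 3.3 = 1990, giving F = 1990 / 3.3 = 603 N.

F ≈ 603 N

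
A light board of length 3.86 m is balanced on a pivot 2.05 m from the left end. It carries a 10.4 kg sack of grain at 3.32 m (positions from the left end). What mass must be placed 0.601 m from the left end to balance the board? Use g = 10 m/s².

Take moments about the pivot (at 2.05 m from the left end).
Sack of grain: 10.4 × 10 = 104 N down at 3.32 m → arm 1.27 m, τ = 104 × 1.27 = 132.1 N·m clockwise.
Net moment of known loads = 132.1 N·m clockwise.
An unknown mass m at 0.601 m has arm 1.449 m; its moment is m·g·1.449 counterclockwise.
Στ = 0 ⇒ m × 10 × 1.449 = 132.1 ⇒ m = 132.1 / (10 × 1.449) = 9.12 kg.

m ≈ 9.12 kg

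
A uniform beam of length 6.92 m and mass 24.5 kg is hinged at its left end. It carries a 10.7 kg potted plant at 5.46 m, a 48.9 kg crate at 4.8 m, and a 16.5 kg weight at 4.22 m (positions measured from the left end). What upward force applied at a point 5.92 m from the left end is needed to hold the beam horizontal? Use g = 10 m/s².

F ≈ 756 N

Sum moments about the left end (the unknown pivot reaction has zero arm there).
Beam weight: 24.5 × 10 = 245 N down at 3.46 m → arm 3.46 m, τ = 245 × 3.46 = 847.7 N·m clockwise.
Potted plant: 10.7 × 10 = 107 N down at 5.46 m → arm 5.46 m, τ = 107 × 5.46 = 584.2 N·m clockwise.
Crate: 48.9 × 10 = 489 N down at 4.8 m → arm 4.8 m, τ = 489 × 4.8 = 2347 N·m clockwise.
Weight: 16.5 × 10 = 165 N down at 4.22 m → arm 4.22 m, τ = 165 × 4.22 = 696.3 N·m clockwise.
Net moment of the loads = 4475 N·m clockwise.
The upward force F acts at a point 5.92 m from the left end, arm 5.92 m, giving F × 5.92 counterclockwise.
For rotational equilibrium, F × 5.92 = 4475, so F = 4475 / 5.92 = 756 N.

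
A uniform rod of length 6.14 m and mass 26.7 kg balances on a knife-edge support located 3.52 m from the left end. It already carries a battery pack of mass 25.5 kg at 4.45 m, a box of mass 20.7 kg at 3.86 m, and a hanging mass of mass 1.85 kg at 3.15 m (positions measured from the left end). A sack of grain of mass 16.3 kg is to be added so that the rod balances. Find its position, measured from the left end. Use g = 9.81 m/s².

x ≈ 2.41 m from the left end

Take moments about the knife-edge support (at 3.52 m from the left end).
Beam weight: 26.7 × 9.81 = 261.9 N down at 3.07 m → arm 0.45 m, τ = 261.9 × 0.45 = 117.9 N·m counterclockwise.
Battery pack: 25.5 × 9.81 = 250.2 N down at 4.45 m → arm 0.93 m, τ = 250.2 × 0.93 = 232.7 N·m clockwise.
Box: 20.7 × 9.81 = 203.1 N down at 3.86 m → arm 0.34 m, τ = 203.1 × 0.34 = 69.05 N·m clockwise.
Hanging mass: 1.85 × 9.81 = 18.15 N down at 3.15 m → arm 0.37 m, τ = 18.15 × 0.37 = 6.715 N·m counterclockwise.
Net moment of existing loads = 177.1 N·m clockwise.
The sack of grain weighs 16.3 × 9.81 = 159.9 N and must supply an equal counterclockwise moment, so its lever arm about the knife-edge support is 177.1 / 159.9 = 1.11 m.
That puts it at 3.52 − 1.11 = 2.41 m from the left end.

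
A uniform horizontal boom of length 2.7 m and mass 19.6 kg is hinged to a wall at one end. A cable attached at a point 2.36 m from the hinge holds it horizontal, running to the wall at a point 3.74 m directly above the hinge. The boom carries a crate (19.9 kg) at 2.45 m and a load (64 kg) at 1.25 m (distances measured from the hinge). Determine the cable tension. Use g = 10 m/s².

T ≈ 778 N

About the hinge:
Beam weight: 19.6 × 10 = 196 N down at 1.35 m → arm 1.35 m, τ = 196 × 1.35 = 264.6 N·m clockwise.
Crate: 19.9 × 10 = 199 N down at 2.45 m → arm 2.45 m, τ = 199 × 2.45 = 487.6 N·m clockwise.
Load: 64 × 10 = 640 N down at 1.25 m → arm 1.25 m, τ = 640 × 1.25 = 800 N·m clockwise.
Total clockwise load moment = 1552 N·m.
The cable tension T acts at 2.36 m; only its component perpendicular to the boom, T sinθ, produces torque. sinθ = h/√(h²+d²) = 3.74/√(3.74²+2.36²) = 0.8457.
Balancing moments: T × 2.36 × 0.8457 = 1552, giving T = 1552 / 1.996 = 778 N.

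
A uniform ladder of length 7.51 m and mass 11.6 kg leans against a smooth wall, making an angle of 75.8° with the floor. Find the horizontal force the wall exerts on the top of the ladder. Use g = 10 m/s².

N_wall ≈ 14.7 N

Sum moments about the foot of the ladder (the floor normal and friction both act there and drop out).
Ladder weight 11.6×10 = 116 N acts at 3.755 m along the ladder; its horizontal arm is 3.755·cos75.8° = 0.9211 m → τ = 106.8 N·m clockwise.
Wall normal N acts horizontally at the top; its moment arm is the height L sinθ = 7.51·sin75.8° = 7.281 m, counterclockwise.
Setting net torque to zero: N × 7.281 = 106.8 → N = 14.7 N.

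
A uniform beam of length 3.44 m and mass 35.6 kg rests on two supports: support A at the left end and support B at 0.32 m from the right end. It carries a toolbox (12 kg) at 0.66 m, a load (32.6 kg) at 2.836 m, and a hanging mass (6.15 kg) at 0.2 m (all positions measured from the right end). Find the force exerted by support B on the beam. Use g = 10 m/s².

About support A:
Beam weight: 35.6 × 10 = 356 N down at 1.72 m → arm 1.72 m, τ = 356 × 1.72 = 612.3 N·m clockwise.
Toolbox: 12 × 10 = 120 N down at 0.66 m → arm 2.78 m, τ = 120 × 2.78 = 333.6 N·m clockwise.
Load: 32.6 × 10 = 326 N down at 2.836 m → arm 0.604 m, τ = 326 × 0.604 = 196.9 N·m clockwise.
Hanging mass: 6.15 × 10 = 61.5 N down at 0.2 m → arm 3.24 m, τ = 61.5 × 3.24 = 199.3 N·m clockwise.
Net load moment about support A = 1342 N·m clockwise.
Reaction R at support B is upward at 0.32 m, arm 3.12 m → moment R × 3.12 counterclockwise.
Setting net torque to zero: R × 3.12 = 1342 → R = 430 N.

R_B ≈ 430 N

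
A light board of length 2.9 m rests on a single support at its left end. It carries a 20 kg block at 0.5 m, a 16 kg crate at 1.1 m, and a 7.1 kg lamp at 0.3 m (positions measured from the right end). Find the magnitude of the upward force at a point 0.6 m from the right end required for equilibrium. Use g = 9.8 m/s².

Choose the left end as the axis so the unknown pivot reaction has zero arm there.
Block: 20 × 9.8 = 196 N down at 0.5 m → arm 2.4 m, τ = 196 × 2.4 = 470.4 N·m clockwise.
Crate: 16 × 9.8 = 156.8 N down at 1.1 m → arm 1.8 m, τ = 156.8 × 1.8 = 282.2 N·m clockwise.
Lamp: 7.1 × 9.8 = 69.58 N down at 0.3 m → arm 2.6 m, τ = 69.58 × 2.6 = 180.9 N·m clockwise.
Net moment of the loads = 933.5 N·m clockwise.
The upward force F acts at a point 0.6 m from the right end, arm 2.3 m, giving F × 2.3 counterclockwise.
For rotational equilibrium, F × 2.3 = 933.5, so F = 933.5 / 2.3 = 406 N.

F ≈ 406 N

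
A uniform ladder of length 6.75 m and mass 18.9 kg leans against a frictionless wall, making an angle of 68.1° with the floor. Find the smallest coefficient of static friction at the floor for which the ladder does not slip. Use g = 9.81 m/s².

Choose the foot of the ladder as the axis so the floor normal and friction both act there and drop out.
Ladder weight 18.9×9.81 = 185.4 N acts at 3.375 m along the ladder; its horizontal arm is 3.375·cos68.1° = 1.259 m → τ = 233.4 N·m clockwise.
Wall normal N acts horizontally at the top; its moment arm is the height L sinθ = 6.75·sin68.1° = 6.263 m, counterclockwise.
Balancing moments: N × 6.263 = 233.4, giving N = 37.27 N.
ΣFx = 0 ⇒ f = N_wall = 37.27 N. ΣFy = 0 ⇒ N_floor = 185.4 N.
μ_min = f / N_floor = 37.27 / 185.4 = 0.201.

μ_min ≈ 0.201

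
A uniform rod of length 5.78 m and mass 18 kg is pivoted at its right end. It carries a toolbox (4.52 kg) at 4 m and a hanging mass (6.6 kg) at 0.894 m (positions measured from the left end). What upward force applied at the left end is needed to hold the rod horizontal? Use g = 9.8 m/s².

Take moments about the right end.
Beam weight: 18 × 9.8 = 176.4 N down at 2.89 m → arm 2.89 m, τ = 176.4 × 2.89 = 509.8 N·m counterclockwise.
Toolbox: 4.52 × 9.8 = 44.3 N down at 4 m → arm 1.78 m, τ = 44.3 × 1.78 = 78.85 N·m counterclockwise.
Hanging mass: 6.6 × 9.8 = 64.68 N down at 0.894 m → arm 4.886 m, τ = 64.68 × 4.886 = 316 N·m counterclockwise.
Net moment of the loads = 904.6 N·m counterclockwise.
The upward force F acts at the left end, arm 5.78 m, giving F × 5.78 clockwise.
Balancing moments: F × 5.78 = 904.6, giving F = 904.6 / 5.78 = 157 N.

F ≈ 157 N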